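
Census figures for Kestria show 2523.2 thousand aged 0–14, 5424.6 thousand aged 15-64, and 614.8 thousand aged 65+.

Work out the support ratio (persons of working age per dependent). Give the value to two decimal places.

Support ratio: 1.73

Support ratio = 5424.6 / (2523.2 + 614.8) = 5424.6 / 3138.0 = 1.73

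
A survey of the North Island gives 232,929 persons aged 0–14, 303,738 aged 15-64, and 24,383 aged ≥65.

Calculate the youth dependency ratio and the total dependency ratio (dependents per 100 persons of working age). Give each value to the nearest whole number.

Youth dependency ratio: 77
Total dependency ratio: 85

Youth dependency ratio = 232,929 / 303,738 × 100 = 77
Total dependency ratio = (232,929 + 24,383) / 303,738 × 100 = 257,312 / 303,738 × 100 = 85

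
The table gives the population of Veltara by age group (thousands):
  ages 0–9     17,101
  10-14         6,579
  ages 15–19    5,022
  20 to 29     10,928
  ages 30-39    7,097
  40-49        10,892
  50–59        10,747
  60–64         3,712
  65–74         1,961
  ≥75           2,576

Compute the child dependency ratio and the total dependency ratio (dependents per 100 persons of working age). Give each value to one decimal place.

0–14: 17,101 + 6,579 = 23,680
15–64: 5,022 + 10,928 + 7,097 + 10,892 + 10,747 + 3,712 = 48,398
65+: 1,961 + 2,576 = 4,537
Youth dependency ratio = 23,680 / 48,398 × 100 = 48.9
Total dependency ratio = (23,680 + 4,537) / 48,398 × 100 = 28,217 / 48,398 × 100 = 58.3

Youth dependency ratio: 48.9
Total dependency ratio: 58.3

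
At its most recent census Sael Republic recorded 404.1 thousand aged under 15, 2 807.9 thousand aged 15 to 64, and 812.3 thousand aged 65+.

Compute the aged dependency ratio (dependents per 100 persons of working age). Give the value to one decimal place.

Old-age dependency ratio = 812.3 / 2 807.9 × 100 = 28.9

Old-age dependency ratio: 28.9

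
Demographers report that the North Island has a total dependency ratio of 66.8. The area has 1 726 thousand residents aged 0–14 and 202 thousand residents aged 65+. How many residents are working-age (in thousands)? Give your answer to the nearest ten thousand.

Working-age: 2 890

Total dependency ratio = (youth + elderly) / working-age × 100
66.8 = (1 726 + 202) / W × 100
⇒ 2 890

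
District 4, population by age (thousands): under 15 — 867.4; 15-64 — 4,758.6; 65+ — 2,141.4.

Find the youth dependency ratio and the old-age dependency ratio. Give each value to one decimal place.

Youth dependency ratio = 867.4 / 4,758.6 × 100 = 18.2
Old-age dependency ratio = 2,141.4 / 4,758.6 × 100 = 45.0

Youth dependency ratio: 18.2
Old-age dependency ratio: 45.0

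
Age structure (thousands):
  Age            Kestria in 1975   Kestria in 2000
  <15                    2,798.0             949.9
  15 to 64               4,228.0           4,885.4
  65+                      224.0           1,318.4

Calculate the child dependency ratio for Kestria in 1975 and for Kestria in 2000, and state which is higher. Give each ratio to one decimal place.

Kestria in 1975: 2,798.0 / 4,228.0 × 100 = 66.2
Kestria in 2000: 949.9 / 4,885.4 × 100 = 19.4

Kestria in 1975: 66.2
Kestria in 2000: 19.4
Higher: Kestria in 1975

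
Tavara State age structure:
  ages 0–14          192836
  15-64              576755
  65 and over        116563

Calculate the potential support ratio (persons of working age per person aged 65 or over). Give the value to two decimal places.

Potential support ratio: 4.95

Potential support ratio = 576755 / 116563 = 4.95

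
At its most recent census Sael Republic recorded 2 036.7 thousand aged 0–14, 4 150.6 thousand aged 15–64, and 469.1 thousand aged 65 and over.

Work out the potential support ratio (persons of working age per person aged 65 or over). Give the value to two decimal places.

Potential support ratio = 4 150.6 / 469.1 = 8.85

Potential support ratio: 8.85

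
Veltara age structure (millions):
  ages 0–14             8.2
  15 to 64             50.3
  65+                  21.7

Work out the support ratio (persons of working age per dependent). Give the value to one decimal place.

Support ratio: 1.7

Support ratio = 50.3 / (8.2 + 21.7) = 50.3 / 29.9 = 1.7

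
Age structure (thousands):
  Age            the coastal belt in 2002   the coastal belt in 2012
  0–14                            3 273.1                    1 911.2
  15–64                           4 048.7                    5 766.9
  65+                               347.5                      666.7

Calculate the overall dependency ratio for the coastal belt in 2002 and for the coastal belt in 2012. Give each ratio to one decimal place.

the coastal belt in 2002: (3 273.1 + 347.5) / 4 048.7 × 100 = 3 620.6 / 4 048.7 × 100 = 89.4
the coastal belt in 2012: (1 911.2 + 666.7) / 5 766.9 × 100 = 2 577.9 / 5 766.9 × 100 = 44.7

the coastal belt in 2002: 89.4
the coastal belt in 2012: 44.7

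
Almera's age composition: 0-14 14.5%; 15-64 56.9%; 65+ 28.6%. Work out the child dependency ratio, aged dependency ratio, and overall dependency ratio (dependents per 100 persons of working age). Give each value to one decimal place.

Youth dependency ratio: 25.5
Old-age dependency ratio: 50.3
Total dependency ratio: 75.7

Youth dependency ratio = 14.5 / 56.9 × 100 = 25.5
Old-age dependency ratio = 28.6 / 56.9 × 100 = 50.3
Total dependency ratio = (14.5 + 28.6) / 56.9 × 100 = 43.1 / 56.9 × 100 = 75.7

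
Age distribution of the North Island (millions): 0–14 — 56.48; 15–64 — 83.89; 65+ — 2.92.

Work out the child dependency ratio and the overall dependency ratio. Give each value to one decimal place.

Youth dependency ratio = 56.48 / 83.89 × 100 = 67.3
Total dependency ratio = (56.48 + 2.92) / 83.89 × 100 = 59.40 / 83.89 × 100 = 70.8

Youth dependency ratio: 67.3
Total dependency ratio: 70.8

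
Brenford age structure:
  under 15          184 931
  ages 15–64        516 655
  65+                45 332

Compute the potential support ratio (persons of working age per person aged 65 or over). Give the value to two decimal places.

Potential support ratio: 11.40

Potential support ratio = 516 655 / 45 332 = 11.40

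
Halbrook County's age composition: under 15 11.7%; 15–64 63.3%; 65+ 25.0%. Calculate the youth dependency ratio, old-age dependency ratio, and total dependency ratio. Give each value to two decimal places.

Youth dependency ratio: 18.48
Old-age dependency ratio: 39.49
Total dependency ratio: 57.98

Youth dependency ratio = 11.7 / 63.3 × 100 = 18.48
Old-age dependency ratio = 25.0 / 63.3 × 100 = 39.49
Total dependency ratio = (11.7 + 25.0) / 63.3 × 100 = 36.7 / 63.3 × 100 = 57.98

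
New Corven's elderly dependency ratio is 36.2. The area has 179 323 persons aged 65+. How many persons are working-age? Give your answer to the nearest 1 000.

Old-age dependency ratio = elderly / working-age × 100
36.2 = 179 323 / W × 100
⇒ 495 000

Working-age: 495 000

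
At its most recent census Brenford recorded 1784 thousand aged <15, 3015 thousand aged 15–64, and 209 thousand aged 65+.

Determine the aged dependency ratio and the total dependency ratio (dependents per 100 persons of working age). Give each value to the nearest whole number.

Old-age dependency ratio = 209 / 3015 × 100 = 7
Total dependency ratio = (1784 + 209) / 3015 × 100 = 1993 / 3015 × 100 = 66

Old-age dependency ratio: 7
Total dependency ratio: 66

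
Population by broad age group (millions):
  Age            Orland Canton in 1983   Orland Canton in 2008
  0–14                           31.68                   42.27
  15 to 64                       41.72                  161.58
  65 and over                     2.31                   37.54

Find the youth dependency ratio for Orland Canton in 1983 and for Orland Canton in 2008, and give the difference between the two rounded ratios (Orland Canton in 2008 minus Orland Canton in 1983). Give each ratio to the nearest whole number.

Orland Canton in 1983: 76
Orland Canton in 2008: 26
Difference: -50

Orland Canton in 1983: 31.68 / 41.72 × 100 = 76
Orland Canton in 2008: 42.27 / 161.58 × 100 = 26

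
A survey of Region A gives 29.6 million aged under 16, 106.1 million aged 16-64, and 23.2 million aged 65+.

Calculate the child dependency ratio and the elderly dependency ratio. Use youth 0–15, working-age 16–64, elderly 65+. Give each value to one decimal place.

Youth dependency ratio: 27.9
Old-age dependency ratio: 21.9

Youth dependency ratio = 29.6 / 106.1 × 100 = 27.9
Old-age dependency ratio = 23.2 / 106.1 × 100 = 21.9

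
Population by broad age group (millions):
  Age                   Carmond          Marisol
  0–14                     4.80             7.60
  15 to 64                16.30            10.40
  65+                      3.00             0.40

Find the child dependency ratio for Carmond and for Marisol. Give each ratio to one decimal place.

Carmond: 29.4
Marisol: 73.1

Carmond: 4.80 / 16.30 × 100 = 29.4
Marisol: 7.60 / 10.40 × 100 = 73.1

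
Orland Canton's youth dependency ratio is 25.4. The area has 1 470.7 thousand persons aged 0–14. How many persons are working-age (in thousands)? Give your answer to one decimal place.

Working-age: 5 790.2

Youth dependency ratio = youth / working-age × 100
25.4 = 1 470.7 / W × 100
⇒ 5 790.2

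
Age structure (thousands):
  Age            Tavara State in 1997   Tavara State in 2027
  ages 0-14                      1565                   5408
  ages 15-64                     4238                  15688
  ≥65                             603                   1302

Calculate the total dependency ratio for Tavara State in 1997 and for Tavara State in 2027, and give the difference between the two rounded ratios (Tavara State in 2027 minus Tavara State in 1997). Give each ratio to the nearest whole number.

Tavara State in 1997: (1565 + 603) / 4238 × 100 = 2168 / 4238 × 100 = 51
Tavara State in 2027: (5408 + 1302) / 15688 × 100 = 6710 / 15688 × 100 = 43

Tavara State in 1997: 51
Tavara State in 2027: 43
Difference: -8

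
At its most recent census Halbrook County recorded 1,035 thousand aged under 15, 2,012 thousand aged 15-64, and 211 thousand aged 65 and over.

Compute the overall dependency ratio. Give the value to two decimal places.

Total dependency ratio: 61.93

Total dependency ratio = (1,035 + 211) / 2,012 × 100 = 1,246 / 2,012 × 100 = 61.93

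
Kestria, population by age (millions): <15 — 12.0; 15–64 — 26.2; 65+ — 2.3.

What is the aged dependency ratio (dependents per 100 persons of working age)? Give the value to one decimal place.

Old-age dependency ratio = 2.3 / 26.2 × 100 = 8.8

Old-age dependency ratio: 8.8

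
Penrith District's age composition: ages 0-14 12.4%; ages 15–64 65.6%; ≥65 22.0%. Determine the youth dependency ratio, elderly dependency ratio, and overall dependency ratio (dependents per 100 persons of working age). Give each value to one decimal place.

Youth dependency ratio = 12.4 / 65.6 × 100 = 18.9
Old-age dependency ratio = 22.0 / 65.6 × 100 = 33.5
Total dependency ratio = (12.4 + 22.0) / 65.6 × 100 = 34.4 / 65.6 × 100 = 52.4

Youth dependency ratio: 18.9
Old-age dependency ratio: 33.5
Total dependency ratio: 52.4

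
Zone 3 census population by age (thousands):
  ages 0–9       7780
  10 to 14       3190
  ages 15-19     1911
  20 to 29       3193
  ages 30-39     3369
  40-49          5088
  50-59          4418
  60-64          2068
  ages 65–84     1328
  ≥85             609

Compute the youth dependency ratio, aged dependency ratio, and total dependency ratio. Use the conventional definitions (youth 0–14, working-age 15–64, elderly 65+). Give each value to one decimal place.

0–14: 7780 + 3190 = 10970
15–64: 1911 + 3193 + 3369 + 5088 + 4418 + 2068 = 20047
65+: 1328 + 609 = 1937
Youth dependency ratio = 10970 / 20047 × 100 = 54.7
Old-age dependency ratio = 1937 / 20047 × 100 = 9.7
Total dependency ratio = (10970 + 1937) / 20047 × 100 = 12907 / 20047 × 100 = 64.4

Youth dependency ratio: 54.7
Old-age dependency ratio: 9.7
Total dependency ratio: 64.4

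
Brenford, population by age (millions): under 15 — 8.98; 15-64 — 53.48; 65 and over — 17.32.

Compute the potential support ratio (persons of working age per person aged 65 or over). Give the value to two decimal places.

Potential support ratio: 3.09

Potential support ratio = 53.48 / 17.32 = 3.09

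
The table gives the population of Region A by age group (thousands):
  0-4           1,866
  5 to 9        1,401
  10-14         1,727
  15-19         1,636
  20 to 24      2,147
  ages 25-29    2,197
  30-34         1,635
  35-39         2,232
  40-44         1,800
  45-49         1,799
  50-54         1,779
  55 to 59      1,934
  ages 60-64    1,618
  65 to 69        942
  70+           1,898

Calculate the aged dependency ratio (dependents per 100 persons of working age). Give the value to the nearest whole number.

0–14: 1,866 + 1,401 + 1,727 = 4,994
15–64: 1,636 + 2,147 + 2,197 + 1,635 + 2,232 + 1,800 + 1,799 + 1,779 + 1,934 + 1,618 = 18,777
65+: 942 + 1,898 = 2,840
Old-age dependency ratio = 2,840 / 18,777 × 100 = 15

Old-age dependency ratio: 15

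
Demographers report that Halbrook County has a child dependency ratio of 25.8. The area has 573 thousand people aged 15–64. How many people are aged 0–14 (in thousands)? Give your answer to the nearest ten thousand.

Youth dependency ratio = youth / working-age × 100
25.8 = Y / 573 × 100
⇒ 150

Aged 0–14: 150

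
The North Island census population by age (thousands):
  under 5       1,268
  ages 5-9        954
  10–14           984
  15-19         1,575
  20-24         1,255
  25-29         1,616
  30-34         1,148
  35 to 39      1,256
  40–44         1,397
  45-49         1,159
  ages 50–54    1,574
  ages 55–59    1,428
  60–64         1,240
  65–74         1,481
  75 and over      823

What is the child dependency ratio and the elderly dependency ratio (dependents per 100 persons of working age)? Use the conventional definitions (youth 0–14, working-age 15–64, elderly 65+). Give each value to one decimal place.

Youth dependency ratio: 23.5
Old-age dependency ratio: 16.9

0–14: 1,268 + 954 + 984 = 3,206
15–64: 1,575 + 1,255 + 1,616 + 1,148 + 1,256 + 1,397 + 1,159 + 1,574 + 1,428 + 1,240 = 13,648
65+: 1,481 + 823 = 2,304
Youth dependency ratio = 3,206 / 13,648 × 100 = 23.5
Old-age dependency ratio = 2,304 / 13,648 × 100 = 16.9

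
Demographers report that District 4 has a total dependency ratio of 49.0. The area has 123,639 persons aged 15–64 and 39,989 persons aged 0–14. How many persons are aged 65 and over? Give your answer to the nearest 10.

Total dependency ratio = (youth + elderly) / working-age × 100
49.0 = (39,989 + E) / 123,639 × 100
⇒ 20,590

Aged 65 and over: 20,590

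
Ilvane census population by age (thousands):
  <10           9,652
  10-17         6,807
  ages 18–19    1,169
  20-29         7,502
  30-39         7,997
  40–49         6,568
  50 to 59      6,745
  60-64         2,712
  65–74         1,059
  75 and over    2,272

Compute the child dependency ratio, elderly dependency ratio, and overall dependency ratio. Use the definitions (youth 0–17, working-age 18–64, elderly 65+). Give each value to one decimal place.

0–17: 9,652 + 6,807 = 16,459
18–64: 1,169 + 7,502 + 7,997 + 6,568 + 6,745 + 2,712 = 32,693
65+: 1,059 + 2,272 = 3,331
Youth dependency ratio = 16,459 / 32,693 × 100 = 50.3
Old-age dependency ratio = 3,331 / 32,693 × 100 = 10.2
Total dependency ratio = (16,459 + 3,331) / 32,693 × 100 = 19,790 / 32,693 × 100 = 60.5

Youth dependency ratio: 50.3
Old-age dependency ratio: 10.2
Total dependency ratio: 60.5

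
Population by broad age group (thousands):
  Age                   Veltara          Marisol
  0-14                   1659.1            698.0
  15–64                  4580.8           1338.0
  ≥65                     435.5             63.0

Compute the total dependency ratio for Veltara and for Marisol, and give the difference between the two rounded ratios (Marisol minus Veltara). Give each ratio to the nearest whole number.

Veltara: (1659.1 + 435.5) / 4580.8 × 100 = 2094.6 / 4580.8 × 100 = 46
Marisol: (698.0 + 63.0) / 1338.0 × 100 = 761.0 / 1338.0 × 100 = 57

Veltara: 46
Marisol: 57
Difference: +11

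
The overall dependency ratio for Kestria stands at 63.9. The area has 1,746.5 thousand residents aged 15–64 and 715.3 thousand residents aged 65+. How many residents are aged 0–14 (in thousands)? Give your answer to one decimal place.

Total dependency ratio = (youth + elderly) / working-age × 100
63.9 = (Y + 715.3) / 1,746.5 × 100
⇒ 400.7

Aged 0–14: 400.7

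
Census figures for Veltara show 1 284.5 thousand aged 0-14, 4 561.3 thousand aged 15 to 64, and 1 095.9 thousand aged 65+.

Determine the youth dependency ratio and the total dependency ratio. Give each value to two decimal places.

Youth dependency ratio = 1 284.5 / 4 561.3 × 100 = 28.16
Total dependency ratio = (1 284.5 + 1 095.9) / 4 561.3 × 100 = 2 380.4 / 4 561.3 × 100 = 52.19

Youth dependency ratio: 28.16
Total dependency ratio: 52.19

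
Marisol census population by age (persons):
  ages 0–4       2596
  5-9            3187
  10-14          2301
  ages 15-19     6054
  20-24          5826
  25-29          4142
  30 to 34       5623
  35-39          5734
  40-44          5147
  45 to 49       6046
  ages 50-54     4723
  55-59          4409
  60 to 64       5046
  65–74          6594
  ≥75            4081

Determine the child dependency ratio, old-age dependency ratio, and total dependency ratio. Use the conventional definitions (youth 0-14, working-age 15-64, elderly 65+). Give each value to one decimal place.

0–14: 2596 + 3187 + 2301 = 8084
15–64: 6054 + 5826 + 4142 + 5623 + 5734 + 5147 + 6046 + 4723 + 4409 + 5046 = 52750
65+: 6594 + 4081 = 10675
Youth dependency ratio = 8084 / 52750 × 100 = 15.3
Old-age dependency ratio = 10675 / 52750 × 100 = 20.2
Total dependency ratio = (8084 + 10675) / 52750 × 100 = 18759 / 52750 × 100 = 35.6

Youth dependency ratio: 15.3
Old-age dependency ratio: 20.2
Total dependency ratio: 35.6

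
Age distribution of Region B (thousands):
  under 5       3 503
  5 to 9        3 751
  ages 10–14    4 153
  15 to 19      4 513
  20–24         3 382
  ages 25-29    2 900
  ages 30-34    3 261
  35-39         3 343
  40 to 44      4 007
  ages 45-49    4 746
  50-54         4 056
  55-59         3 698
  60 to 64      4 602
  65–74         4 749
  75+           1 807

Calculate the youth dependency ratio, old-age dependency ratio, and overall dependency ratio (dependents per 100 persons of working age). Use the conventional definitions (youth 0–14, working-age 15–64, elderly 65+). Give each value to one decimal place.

Youth dependency ratio: 29.6
Old-age dependency ratio: 17.0
Total dependency ratio: 46.6

0–14: 3 503 + 3 751 + 4 153 = 11 407
15–64: 4 513 + 3 382 + 2 900 + 3 261 + 3 343 + 4 007 + 4 746 + 4 056 + 3 698 + 4 602 = 38 508
65+: 4 749 + 1 807 = 6 556
Youth dependency ratio = 11 407 / 38 508 × 100 = 29.6
Old-age dependency ratio = 6 556 / 38 508 × 100 = 17.0
Total dependency ratio = (11 407 + 6 556) / 38 508 × 100 = 17 963 / 38 508 × 100 = 46.6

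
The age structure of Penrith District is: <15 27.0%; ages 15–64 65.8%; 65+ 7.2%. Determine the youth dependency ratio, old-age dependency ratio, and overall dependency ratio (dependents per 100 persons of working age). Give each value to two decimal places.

Youth dependency ratio = 27.0 / 65.8 × 100 = 41.03
Old-age dependency ratio = 7.2 / 65.8 × 100 = 10.94
Total dependency ratio = (27.0 + 7.2) / 65.8 × 100 = 34.2 / 65.8 × 100 = 51.98

Youth dependency ratio: 41.03
Old-age dependency ratio: 10.94
Total dependency ratio: 51.98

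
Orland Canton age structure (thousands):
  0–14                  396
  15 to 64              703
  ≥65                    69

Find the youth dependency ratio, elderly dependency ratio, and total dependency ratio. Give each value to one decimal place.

Youth dependency ratio: 56.3
Old-age dependency ratio: 9.8
Total dependency ratio: 66.1

Youth dependency ratio = 396 / 703 × 100 = 56.3
Old-age dependency ratio = 69 / 703 × 100 = 9.8
Total dependency ratio = (396 + 69) / 703 × 100 = 465 / 703 × 100 = 66.1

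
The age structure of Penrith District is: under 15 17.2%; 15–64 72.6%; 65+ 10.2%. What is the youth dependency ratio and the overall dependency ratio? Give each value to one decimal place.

Youth dependency ratio: 23.7
Total dependency ratio: 37.7

Youth dependency ratio = 17.2 / 72.6 × 100 = 23.7
Total dependency ratio = (17.2 + 10.2) / 72.6 × 100 = 27.4 / 72.6 × 100 = 37.7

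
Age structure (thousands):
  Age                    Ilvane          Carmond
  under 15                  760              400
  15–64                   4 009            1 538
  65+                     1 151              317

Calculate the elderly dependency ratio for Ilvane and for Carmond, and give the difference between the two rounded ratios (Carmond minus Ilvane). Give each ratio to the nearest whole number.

Ilvane: 29
Carmond: 21
Difference: -8

Ilvane: 1 151 / 4 009 × 100 = 29
Carmond: 317 / 1 538 × 100 = 21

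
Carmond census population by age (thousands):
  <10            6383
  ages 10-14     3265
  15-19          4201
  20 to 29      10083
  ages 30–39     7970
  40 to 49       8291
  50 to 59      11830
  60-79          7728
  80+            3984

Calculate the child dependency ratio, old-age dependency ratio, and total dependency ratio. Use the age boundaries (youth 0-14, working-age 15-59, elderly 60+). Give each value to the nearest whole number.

0–14: 6383 + 3265 = 9648
15–59: 4201 + 10083 + 7970 + 8291 + 11830 = 42375
60+: 7728 + 3984 = 11712
Youth dependency ratio = 9648 / 42375 × 100 = 23
Old-age dependency ratio = 11712 / 42375 × 100 = 28
Total dependency ratio = (9648 + 11712) / 42375 × 100 = 21360 / 42375 × 100 = 50

Youth dependency ratio: 23
Old-age dependency ratio: 28
Total dependency ratio: 50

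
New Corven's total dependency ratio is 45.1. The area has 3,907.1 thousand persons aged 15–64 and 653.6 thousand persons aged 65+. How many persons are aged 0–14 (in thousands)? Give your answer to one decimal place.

Aged 0–14: 1,108.5

Total dependency ratio = (youth + elderly) / working-age × 100
45.1 = (Y + 653.6) / 3,907.1 × 100
⇒ 1,108.5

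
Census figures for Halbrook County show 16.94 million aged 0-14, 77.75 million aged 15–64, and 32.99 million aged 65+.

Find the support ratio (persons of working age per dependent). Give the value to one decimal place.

Support ratio = 77.75 / (16.94 + 32.99) = 77.75 / 49.93 = 1.6

Support ratio: 1.6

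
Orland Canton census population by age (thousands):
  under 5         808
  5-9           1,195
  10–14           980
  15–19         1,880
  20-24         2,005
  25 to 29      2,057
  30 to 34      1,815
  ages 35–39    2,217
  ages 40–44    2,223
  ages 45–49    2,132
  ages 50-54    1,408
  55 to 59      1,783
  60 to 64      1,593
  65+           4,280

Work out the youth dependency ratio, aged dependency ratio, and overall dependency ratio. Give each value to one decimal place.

0–14: 808 + 1,195 + 980 = 2,983
15–64: 1,880 + 2,005 + 2,057 + 1,815 + 2,217 + 2,223 + 2,132 + 1,408 + 1,783 + 1,593 = 19,113
65+: 4,280
Youth dependency ratio = 2,983 / 19,113 × 100 = 15.6
Old-age dependency ratio = 4,280 / 19,113 × 100 = 22.4
Total dependency ratio = (2,983 + 4,280) / 19,113 × 100 = 7,263 / 19,113 × 100 = 38.0

Youth dependency ratio: 15.6
Old-age dependency ratio: 22.4
Total dependency ratio: 38.0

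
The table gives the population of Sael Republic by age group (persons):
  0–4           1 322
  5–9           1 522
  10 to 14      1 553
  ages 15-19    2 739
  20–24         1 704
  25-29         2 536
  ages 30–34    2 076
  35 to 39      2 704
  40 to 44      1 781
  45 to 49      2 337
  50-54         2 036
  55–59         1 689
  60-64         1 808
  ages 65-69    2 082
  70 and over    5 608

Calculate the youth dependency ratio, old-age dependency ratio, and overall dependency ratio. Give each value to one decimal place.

0–14: 1 322 + 1 522 + 1 553 = 4 397
15–64: 2 739 + 1 704 + 2 536 + 2 076 + 2 704 + 1 781 + 2 337 + 2 036 + 1 689 + 1 808 = 21 410
65+: 2 082 + 5 608 = 7 690
Youth dependency ratio = 4 397 / 21 410 × 100 = 20.5
Old-age dependency ratio = 7 690 / 21 410 × 100 = 35.9
Total dependency ratio = (4 397 + 7 690) / 21 410 × 100 = 12 087 / 21 410 × 100 = 56.5

Youth dependency ratio: 20.5
Old-age dependency ratio: 35.9
Total dependency ratio: 56.5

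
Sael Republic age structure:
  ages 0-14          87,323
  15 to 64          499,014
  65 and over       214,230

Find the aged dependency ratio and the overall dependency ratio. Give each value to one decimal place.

Old-age dependency ratio: 42.9
Total dependency ratio: 60.4

Old-age dependency ratio = 214,230 / 499,014 × 100 = 42.9
Total dependency ratio = (87,323 + 214,230) / 499,014 × 100 = 301,553 / 499,014 × 100 = 60.4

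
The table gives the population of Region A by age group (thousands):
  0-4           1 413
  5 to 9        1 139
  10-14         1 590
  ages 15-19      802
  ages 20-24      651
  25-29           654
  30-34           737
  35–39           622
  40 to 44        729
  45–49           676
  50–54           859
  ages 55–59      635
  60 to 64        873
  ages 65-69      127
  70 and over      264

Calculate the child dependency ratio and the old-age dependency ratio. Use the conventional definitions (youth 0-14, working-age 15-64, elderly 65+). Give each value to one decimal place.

Youth dependency ratio: 57.2
Old-age dependency ratio: 5.4

0–14: 1 413 + 1 139 + 1 590 = 4 142
15–64: 802 + 651 + 654 + 737 + 622 + 729 + 676 + 859 + 635 + 873 = 7 238
65+: 127 + 264 = 391
Youth dependency ratio = 4 142 / 7 238 × 100 = 57.2
Old-age dependency ratio = 391 / 7 238 × 100 = 5.4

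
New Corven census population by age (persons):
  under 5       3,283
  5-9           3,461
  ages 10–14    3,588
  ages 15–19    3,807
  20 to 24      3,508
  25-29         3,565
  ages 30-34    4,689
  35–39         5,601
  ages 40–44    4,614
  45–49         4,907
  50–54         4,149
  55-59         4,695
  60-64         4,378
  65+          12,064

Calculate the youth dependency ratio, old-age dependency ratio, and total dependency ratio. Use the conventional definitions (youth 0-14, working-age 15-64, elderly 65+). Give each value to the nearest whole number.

Youth dependency ratio: 24
Old-age dependency ratio: 27
Total dependency ratio: 51

0–14: 3,283 + 3,461 + 3,588 = 10,332
15–64: 3,807 + 3,508 + 3,565 + 4,689 + 5,601 + 4,614 + 4,907 + 4,149 + 4,695 + 4,378 = 43,913
65+: 12,064
Youth dependency ratio = 10,332 / 43,913 × 100 = 24
Old-age dependency ratio = 12,064 / 43,913 × 100 = 27
Total dependency ratio = (10,332 + 12,064) / 43,913 × 100 = 22,396 / 43,913 × 100 = 51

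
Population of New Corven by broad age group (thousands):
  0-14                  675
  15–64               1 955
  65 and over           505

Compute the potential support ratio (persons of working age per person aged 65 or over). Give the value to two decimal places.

Potential support ratio = 1 955 / 505 = 3.87

Potential support ratio: 3.87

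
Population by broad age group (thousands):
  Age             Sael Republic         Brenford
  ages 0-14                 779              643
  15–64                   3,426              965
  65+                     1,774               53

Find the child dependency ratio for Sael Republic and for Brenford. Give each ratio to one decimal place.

Sael Republic: 22.7
Brenford: 66.6

Sael Republic: 779 / 3,426 × 100 = 22.7
Brenford: 643 / 965 × 100 = 66.6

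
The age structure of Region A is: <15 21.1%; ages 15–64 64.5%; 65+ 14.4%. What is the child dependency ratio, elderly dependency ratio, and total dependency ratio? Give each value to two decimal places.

Youth dependency ratio: 32.71
Old-age dependency ratio: 22.33
Total dependency ratio: 55.04

Youth dependency ratio = 21.1 / 64.5 × 100 = 32.71
Old-age dependency ratio = 14.4 / 64.5 × 100 = 22.33
Total dependency ratio = (21.1 + 14.4) / 64.5 × 100 = 35.5 / 64.5 × 100 = 55.04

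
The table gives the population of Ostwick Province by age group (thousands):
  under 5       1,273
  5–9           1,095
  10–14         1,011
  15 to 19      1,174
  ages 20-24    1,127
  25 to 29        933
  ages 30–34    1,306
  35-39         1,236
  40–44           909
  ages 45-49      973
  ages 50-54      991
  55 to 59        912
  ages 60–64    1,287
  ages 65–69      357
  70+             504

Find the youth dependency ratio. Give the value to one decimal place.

0–14: 1,273 + 1,095 + 1,011 = 3,379
15–64: 1,174 + 1,127 + 933 + 1,306 + 1,236 + 909 + 973 + 991 + 912 + 1,287 = 10,848
65+: 357 + 504 = 861
Youth dependency ratio = 3,379 / 10,848 × 100 = 31.1

Youth dependency ratio: 31.1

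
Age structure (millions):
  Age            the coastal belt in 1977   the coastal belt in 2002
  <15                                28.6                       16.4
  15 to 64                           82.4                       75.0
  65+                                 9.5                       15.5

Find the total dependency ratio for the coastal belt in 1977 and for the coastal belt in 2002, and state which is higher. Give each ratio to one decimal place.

the coastal belt in 1977: 46.2
the coastal belt in 2002: 42.5
Higher: the coastal belt in 1977

the coastal belt in 1977: (28.6 + 9.5) / 82.4 × 100 = 38.1 / 82.4 × 100 = 46.2
the coastal belt in 2002: (16.4 + 15.5) / 75.0 × 100 = 31.9 / 75.0 × 100 = 42.5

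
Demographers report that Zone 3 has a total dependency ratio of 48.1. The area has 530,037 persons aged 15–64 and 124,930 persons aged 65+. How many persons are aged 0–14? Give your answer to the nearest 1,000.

Total dependency ratio = (youth + elderly) / working-age × 100
48.1 = (Y + 124,930) / 530,037 × 100
⇒ 130,000

Aged 0–14: 130,000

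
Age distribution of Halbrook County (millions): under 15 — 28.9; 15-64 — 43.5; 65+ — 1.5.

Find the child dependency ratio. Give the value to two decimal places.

Youth dependency ratio: 66.44

Youth dependency ratio = 28.9 / 43.5 × 100 = 66.44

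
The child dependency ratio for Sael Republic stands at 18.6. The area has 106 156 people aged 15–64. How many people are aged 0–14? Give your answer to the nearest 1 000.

Youth dependency ratio = youth / working-age × 100
18.6 = Y / 106 156 × 100
⇒ 20 000

Aged 0–14: 20 000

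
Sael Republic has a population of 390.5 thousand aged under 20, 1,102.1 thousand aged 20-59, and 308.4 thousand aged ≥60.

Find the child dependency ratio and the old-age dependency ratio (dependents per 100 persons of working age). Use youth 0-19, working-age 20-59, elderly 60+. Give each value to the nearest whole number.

Youth dependency ratio: 35
Old-age dependency ratio: 28

Youth dependency ratio = 390.5 / 1,102.1 × 100 = 35
Old-age dependency ratio = 308.4 / 1,102.1 × 100 = 28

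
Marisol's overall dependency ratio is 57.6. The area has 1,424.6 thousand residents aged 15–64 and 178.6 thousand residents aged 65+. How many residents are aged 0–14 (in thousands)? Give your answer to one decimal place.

Aged 0–14: 642.0

Total dependency ratio = (youth + elderly) / working-age × 100
57.6 = (Y + 178.6) / 1,424.6 × 100
⇒ 642.0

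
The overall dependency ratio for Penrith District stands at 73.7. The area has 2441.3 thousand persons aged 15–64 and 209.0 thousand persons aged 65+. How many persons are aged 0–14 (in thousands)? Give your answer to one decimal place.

Total dependency ratio = (youth + elderly) / working-age × 100
73.7 = (Y + 209.0) / 2441.3 × 100
⇒ 1590.2

Aged 0–14: 1590.2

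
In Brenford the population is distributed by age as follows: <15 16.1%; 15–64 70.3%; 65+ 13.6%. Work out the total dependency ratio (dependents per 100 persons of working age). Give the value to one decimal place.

Total dependency ratio: 42.2

Total dependency ratio = (16.1 + 13.6) / 70.3 × 100 = 29.7 / 70.3 × 100 = 42.2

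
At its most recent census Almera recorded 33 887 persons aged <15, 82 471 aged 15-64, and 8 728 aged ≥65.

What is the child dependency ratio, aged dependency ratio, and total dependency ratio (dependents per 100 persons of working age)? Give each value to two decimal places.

Youth dependency ratio = 33 887 / 82 471 × 100 = 41.09
Old-age dependency ratio = 8 728 / 82 471 × 100 = 10.58
Total dependency ratio = (33 887 + 8 728) / 82 471 × 100 = 42 615 / 82 471 × 100 = 51.67

Youth dependency ratio: 41.09
Old-age dependency ratio: 10.58
Total dependency ratio: 51.67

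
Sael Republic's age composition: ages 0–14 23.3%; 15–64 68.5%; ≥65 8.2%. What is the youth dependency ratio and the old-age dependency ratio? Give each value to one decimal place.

Youth dependency ratio = 23.3 / 68.5 × 100 = 34.0
Old-age dependency ratio = 8.2 / 68.5 × 100 = 12.0

Youth dependency ratio: 34.0
Old-age dependency ratio: 12.0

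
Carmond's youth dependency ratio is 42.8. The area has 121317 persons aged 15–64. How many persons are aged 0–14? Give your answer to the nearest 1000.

Aged 0–14: 52000

Youth dependency ratio = youth / working-age × 100
42.8 = Y / 121317 × 100
⇒ 52000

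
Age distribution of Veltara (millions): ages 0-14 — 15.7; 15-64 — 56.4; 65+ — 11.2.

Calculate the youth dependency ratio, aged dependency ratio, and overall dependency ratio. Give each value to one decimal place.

Youth dependency ratio = 15.7 / 56.4 × 100 = 27.8
Old-age dependency ratio = 11.2 / 56.4 × 100 = 19.9
Total dependency ratio = (15.7 + 11.2) / 56.4 × 100 = 26.9 / 56.4 × 100 = 47.7

Youth dependency ratio: 27.8
Old-age dependency ratio: 19.9
Total dependency ratio: 47.7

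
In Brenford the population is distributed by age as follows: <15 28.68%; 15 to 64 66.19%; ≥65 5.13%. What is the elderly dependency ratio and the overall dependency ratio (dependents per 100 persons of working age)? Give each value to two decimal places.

Old-age dependency ratio = 5.13 / 66.19 × 100 = 7.75
Total dependency ratio = (28.68 + 5.13) / 66.19 × 100 = 33.81 / 66.19 × 100 = 51.08

Old-age dependency ratio: 7.75
Total dependency ratio: 51.08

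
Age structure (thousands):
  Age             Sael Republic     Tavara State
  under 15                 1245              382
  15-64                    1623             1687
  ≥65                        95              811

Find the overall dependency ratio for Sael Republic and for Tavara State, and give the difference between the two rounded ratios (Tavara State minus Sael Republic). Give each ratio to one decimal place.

Sael Republic: (1245 + 95) / 1623 × 100 = 1340 / 1623 × 100 = 82.6
Tavara State: (382 + 811) / 1687 × 100 = 1193 / 1687 × 100 = 70.7

Sael Republic: 82.6
Tavara State: 70.7
Difference: -11.9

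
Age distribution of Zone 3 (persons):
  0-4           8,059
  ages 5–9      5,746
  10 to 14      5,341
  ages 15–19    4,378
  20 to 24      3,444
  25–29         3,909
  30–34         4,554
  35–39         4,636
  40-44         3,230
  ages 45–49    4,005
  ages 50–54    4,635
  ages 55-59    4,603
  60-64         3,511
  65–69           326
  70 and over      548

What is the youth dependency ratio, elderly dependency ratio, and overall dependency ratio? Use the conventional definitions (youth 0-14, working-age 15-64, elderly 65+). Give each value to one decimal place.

Youth dependency ratio: 46.8
Old-age dependency ratio: 2.1
Total dependency ratio: 48.9

0–14: 8,059 + 5,746 + 5,341 = 19,146
15–64: 4,378 + 3,444 + 3,909 + 4,554 + 4,636 + 3,230 + 4,005 + 4,635 + 4,603 + 3,511 = 40,905
65+: 326 + 548 = 874
Youth dependency ratio = 19,146 / 40,905 × 100 = 46.8
Old-age dependency ratio = 874 / 40,905 × 100 = 2.1
Total dependency ratio = (19,146 + 874) / 40,905 × 100 = 20,020 / 40,905 × 100 = 48.9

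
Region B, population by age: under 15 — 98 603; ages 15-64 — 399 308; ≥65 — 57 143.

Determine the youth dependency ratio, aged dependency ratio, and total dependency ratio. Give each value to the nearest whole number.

Youth dependency ratio = 98 603 / 399 308 × 100 = 25
Old-age dependency ratio = 57 143 / 399 308 × 100 = 14
Total dependency ratio = (98 603 + 57 143) / 399 308 × 100 = 155 746 / 399 308 × 100 = 39

Youth dependency ratio: 25
Old-age dependency ratio: 14
Total dependency ratio: 39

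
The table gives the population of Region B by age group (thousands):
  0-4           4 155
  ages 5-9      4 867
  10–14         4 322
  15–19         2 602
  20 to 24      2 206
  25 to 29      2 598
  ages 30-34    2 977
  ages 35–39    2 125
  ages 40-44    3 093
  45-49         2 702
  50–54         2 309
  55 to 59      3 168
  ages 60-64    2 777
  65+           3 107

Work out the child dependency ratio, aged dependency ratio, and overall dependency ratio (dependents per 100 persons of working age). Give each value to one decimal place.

Youth dependency ratio: 50.2
Old-age dependency ratio: 11.7
Total dependency ratio: 61.9

0–14: 4 155 + 4 867 + 4 322 = 13 344
15–64: 2 602 + 2 206 + 2 598 + 2 977 + 2 125 + 3 093 + 2 702 + 2 309 + 3 168 + 2 777 = 26 557
65+: 3 107
Youth dependency ratio = 13 344 / 26 557 × 100 = 50.2
Old-age dependency ratio = 3 107 / 26 557 × 100 = 11.7
Total dependency ratio = (13 344 + 3 107) / 26 557 × 100 = 16 451 / 26 557 × 100 = 61.9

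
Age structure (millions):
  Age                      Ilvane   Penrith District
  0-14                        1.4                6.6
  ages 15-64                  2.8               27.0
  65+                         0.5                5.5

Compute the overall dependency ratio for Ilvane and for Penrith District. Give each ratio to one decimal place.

Ilvane: 67.9
Penrith District: 44.8

Ilvane: (1.4 + 0.5) / 2.8 × 100 = 1.9 / 2.8 × 100 = 67.9
Penrith District: (6.6 + 5.5) / 27.0 × 100 = 12.1 / 27.0 × 100 = 44.8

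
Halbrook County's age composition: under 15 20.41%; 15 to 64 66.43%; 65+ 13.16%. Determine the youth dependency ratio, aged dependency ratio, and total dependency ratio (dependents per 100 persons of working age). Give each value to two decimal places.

Youth dependency ratio: 30.72
Old-age dependency ratio: 19.81
Total dependency ratio: 50.53

Youth dependency ratio = 20.41 / 66.43 × 100 = 30.72
Old-age dependency ratio = 13.16 / 66.43 × 100 = 19.81
Total dependency ratio = (20.41 + 13.16) / 66.43 × 100 = 33.57 / 66.43 × 100 = 50.53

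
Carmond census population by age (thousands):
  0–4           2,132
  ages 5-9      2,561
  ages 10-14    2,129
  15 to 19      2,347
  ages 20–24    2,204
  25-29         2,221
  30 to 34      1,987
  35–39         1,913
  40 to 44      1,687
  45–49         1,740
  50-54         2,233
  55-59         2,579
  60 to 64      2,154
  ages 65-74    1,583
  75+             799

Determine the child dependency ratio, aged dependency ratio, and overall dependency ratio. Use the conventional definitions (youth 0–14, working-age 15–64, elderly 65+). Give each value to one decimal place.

Youth dependency ratio: 32.4
Old-age dependency ratio: 11.3
Total dependency ratio: 43.7

0–14: 2,132 + 2,561 + 2,129 = 6,822
15–64: 2,347 + 2,204 + 2,221 + 1,987 + 1,913 + 1,687 + 1,740 + 2,233 + 2,579 + 2,154 = 21,065
65+: 1,583 + 799 = 2,382
Youth dependency ratio = 6,822 / 21,065 × 100 = 32.4
Old-age dependency ratio = 2,382 / 21,065 × 100 = 11.3
Total dependency ratio = (6,822 + 2,382) / 21,065 × 100 = 9,204 / 21,065 × 100 = 43.7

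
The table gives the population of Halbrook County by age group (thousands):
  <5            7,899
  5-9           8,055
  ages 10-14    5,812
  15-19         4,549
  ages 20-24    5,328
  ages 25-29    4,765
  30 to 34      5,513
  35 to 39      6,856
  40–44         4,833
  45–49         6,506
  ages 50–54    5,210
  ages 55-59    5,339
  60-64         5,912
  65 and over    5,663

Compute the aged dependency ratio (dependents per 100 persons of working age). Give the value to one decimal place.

0–14: 7,899 + 8,055 + 5,812 = 21,766
15–64: 4,549 + 5,328 + 4,765 + 5,513 + 6,856 + 4,833 + 6,506 + 5,210 + 5,339 + 5,912 = 54,811
65+: 5,663
Old-age dependency ratio = 5,663 / 54,811 × 100 = 10.3

Old-age dependency ratio: 10.3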